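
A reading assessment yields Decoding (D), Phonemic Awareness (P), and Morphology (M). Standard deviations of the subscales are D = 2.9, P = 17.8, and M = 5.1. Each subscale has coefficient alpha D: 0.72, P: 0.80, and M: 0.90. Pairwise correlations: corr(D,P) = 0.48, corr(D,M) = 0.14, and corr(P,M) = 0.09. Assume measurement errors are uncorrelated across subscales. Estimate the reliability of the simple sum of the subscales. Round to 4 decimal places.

0.8378

Var(D+P+M) = 2.9² + 17.8² + 5.1² + 2·[2.9·17.8·0.48 + 2.9·5.1·0.14 + 17.8·5.1·0.09] = 351.26 + 70.0368 = 421.297.
Because errors are independent across components, Cov(Tᵢ,Tⱼ) = Cov(Xᵢ,Xⱼ); the off-diagonal part of the true-score variance is the same as above.
True-score variance = [2.9²·0.72 + 17.8²·0.80 + 5.1²·0.90] + 70.0368 = 282.936 + 70.0368 = 352.973.
Reliability = 352.973 / 421.297 = 0.8378.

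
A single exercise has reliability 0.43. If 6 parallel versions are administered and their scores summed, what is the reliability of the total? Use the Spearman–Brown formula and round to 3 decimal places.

0.819

ρ_k = kρ / (1 + (k−1)ρ) = 6·0.43 / (1 + 5·0.43) = 2.580 / 3.150 = 0.819.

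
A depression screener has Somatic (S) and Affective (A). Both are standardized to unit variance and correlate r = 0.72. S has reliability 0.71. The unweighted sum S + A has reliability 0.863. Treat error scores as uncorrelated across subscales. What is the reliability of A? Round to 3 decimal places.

Var(S+A) = 2 + 2·0.72 = 3.440.
True-score variance = ρ_S + ρ_A + 2·0.72, so 0.863 = (0.71 + ρ_A + 1.44) / 3.440.
ρ_A = 0.863·3.440 − 0.71 − 1.44 = 0.819.

0.819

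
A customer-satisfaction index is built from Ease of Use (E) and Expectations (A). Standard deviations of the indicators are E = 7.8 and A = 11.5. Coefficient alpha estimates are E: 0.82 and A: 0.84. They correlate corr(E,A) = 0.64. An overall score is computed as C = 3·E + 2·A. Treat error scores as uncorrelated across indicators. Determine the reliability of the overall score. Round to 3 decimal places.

Var(C) = 3²·7.8² + 2²·11.5² + 2·[6·7.8·11.5·0.64] = 1076.56 + 688.896 = 1765.46.
Because errors are independent across components, Cov(Tᵢ,Tⱼ) = Cov(Xᵢ,Xⱼ); the off-diagonal part of the true-score variance is the same as above.
True-score variance = [3²·7.8²·0.82 + 2²·11.5²·0.84] + 688.896 = 893.359 + 688.896 = 1582.26.
Reliability = 1582.26 / 1765.46 = 0.896.

0.896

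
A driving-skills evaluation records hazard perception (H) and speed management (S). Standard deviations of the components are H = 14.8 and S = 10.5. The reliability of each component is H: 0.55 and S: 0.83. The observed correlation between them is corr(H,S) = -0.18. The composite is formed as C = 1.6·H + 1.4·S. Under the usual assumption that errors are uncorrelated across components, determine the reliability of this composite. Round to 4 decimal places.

0.5563

Var(C) = 1.6²·14.8² + 1.4²·10.5² + 2·[2.24·14.8·10.5·(-0.18)] = 776.832 − 125.315 = 651.518.
Under uncorrelated errors the observed covariances equal the true-score covariances, so only the own-variance terms attenuate.
True-score variance = [1.6²·14.8²·0.55 + 1.4²·10.5²·0.83] − 125.315 = 487.763 − 125.315 = 362.448.
Reliability = 362.448 / 651.518 = 0.5563.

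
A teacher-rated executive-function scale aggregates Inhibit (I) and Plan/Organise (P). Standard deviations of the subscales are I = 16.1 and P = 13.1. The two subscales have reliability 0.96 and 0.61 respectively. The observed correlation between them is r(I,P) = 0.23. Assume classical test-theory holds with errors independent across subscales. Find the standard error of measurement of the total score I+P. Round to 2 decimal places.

Var(total) = 430.82 + 97.0186 = 527.839.
True-score variance = 353.524 + 97.0186 = 450.542, so reliability = 0.8536.
Error variance = 527.839 − 450.542 = 77.2963; SEM = √77.2963 = 8.79.

8.79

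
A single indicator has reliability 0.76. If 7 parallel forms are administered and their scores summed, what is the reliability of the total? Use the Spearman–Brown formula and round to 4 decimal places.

ρ_k = kρ / (1 + (k−1)ρ) = 7·0.76 / (1 + 6·0.76) = 5.320 / 5.560 = 0.9568.

0.9568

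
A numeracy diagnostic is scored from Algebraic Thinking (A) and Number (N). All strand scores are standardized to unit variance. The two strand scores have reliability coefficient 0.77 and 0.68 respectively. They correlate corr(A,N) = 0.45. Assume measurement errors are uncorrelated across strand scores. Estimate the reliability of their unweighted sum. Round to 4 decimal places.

Var(A+N) = 2 + 2·[0.45] = 2 + 0.9 = 2.9.
Because errors are independent across components, Cov(Tᵢ,Tⱼ) = Cov(Xᵢ,Xⱼ); the off-diagonal part of the true-score variance is the same as above.
True-score variance = [0.77 + 0.68] + 0.9 = 1.45 + 0.9 = 2.35.
Reliability = 2.35 / 2.9 = 0.8103.

0.8103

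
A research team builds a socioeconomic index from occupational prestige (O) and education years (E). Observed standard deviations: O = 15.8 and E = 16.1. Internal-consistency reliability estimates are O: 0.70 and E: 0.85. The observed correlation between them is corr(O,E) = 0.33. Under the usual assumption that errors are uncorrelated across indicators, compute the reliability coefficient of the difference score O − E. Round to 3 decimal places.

Var(O−E) = 15.8² + 16.1² − 2·15.8·16.1·0.33 = 508.85 − 167.891 = 340.959.
Because errors are independent across components, Cov(Tᵢ,Tⱼ) = Cov(Xᵢ,Xⱼ); the off-diagonal part of the true-score variance is the same as above.
True-score variance = [15.8²·0.70 + 16.1²·0.85] − 167.891 = 395.077 − 167.891 = 227.186.
Reliability = 227.186 / 340.959 = 0.666.

0.666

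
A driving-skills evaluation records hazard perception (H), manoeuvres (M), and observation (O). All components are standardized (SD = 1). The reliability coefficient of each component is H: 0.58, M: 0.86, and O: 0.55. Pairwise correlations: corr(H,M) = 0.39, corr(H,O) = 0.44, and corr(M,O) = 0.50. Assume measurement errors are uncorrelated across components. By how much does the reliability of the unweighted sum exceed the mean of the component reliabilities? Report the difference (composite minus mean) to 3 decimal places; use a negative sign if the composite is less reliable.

Var(sum) = 3 + 2.66 = 5.66; true-score variance = 1.99 + 2.66 = 4.65; composite reliability = 0.8216.
Mean component reliability = 0.6633.
Difference = 0.8216 − 0.6633 = 0.158.

0.158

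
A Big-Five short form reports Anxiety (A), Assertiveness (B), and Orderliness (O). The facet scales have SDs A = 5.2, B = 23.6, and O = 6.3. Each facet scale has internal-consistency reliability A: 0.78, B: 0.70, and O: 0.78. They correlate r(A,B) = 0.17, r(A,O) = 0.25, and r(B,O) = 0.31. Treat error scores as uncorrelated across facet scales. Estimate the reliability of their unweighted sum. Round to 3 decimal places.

0.765

Var(A+B+O) = 5.2² + 23.6² + 6.3² + 2·[5.2·23.6·0.17 + 5.2·6.3·0.25 + 23.6·6.3·0.31] = 623.69 + 150.286 = 773.976.
With uncorrelated errors the cross-covariances are all true-score covariance, so they carry over unchanged; only the diagonal terms shrink to ρᵢσᵢ².
True-score variance = [5.2²·0.78 + 23.6²·0.70 + 6.3²·0.78] + 150.286 = 441.921 + 150.286 = 592.208.
Reliability = 592.208 / 773.976 = 0.765.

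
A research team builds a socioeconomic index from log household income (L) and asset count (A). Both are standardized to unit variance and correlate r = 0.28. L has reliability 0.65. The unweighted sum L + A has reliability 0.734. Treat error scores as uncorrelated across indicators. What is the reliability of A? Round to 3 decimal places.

Var(L+A) = 2 + 2·0.28 = 2.560.
True-score variance = ρ_L + ρ_A + 2·0.28, so 0.734 = (0.65 + ρ_A + 0.56) / 2.560.
ρ_A = 0.734·2.560 − 0.65 − 0.56 = 0.669.

0.669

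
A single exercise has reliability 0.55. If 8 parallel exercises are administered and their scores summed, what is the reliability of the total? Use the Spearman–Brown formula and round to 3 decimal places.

0.907

ρ_k = kρ / (1 + (k−1)ρ) = 8·0.55 / (1 + 7·0.55) = 4.400 / 4.850 = 0.907.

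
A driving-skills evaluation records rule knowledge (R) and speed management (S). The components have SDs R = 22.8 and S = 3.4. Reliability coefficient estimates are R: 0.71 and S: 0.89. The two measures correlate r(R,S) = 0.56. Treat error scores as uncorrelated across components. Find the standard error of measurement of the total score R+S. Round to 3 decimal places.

12.330

Var(total) = 531.4 + 86.8224 = 618.222.
True-score variance = 379.375 + 86.8224 = 466.197, so reliability = 0.7541.
Error variance = 618.222 − 466.197 = 152.025; SEM = √152.025 = 12.330.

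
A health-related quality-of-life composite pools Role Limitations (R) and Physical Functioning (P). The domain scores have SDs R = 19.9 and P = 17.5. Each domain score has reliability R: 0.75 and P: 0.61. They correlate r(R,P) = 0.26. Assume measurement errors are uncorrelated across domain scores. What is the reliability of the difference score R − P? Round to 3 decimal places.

0.581

Var(R−P) = 19.9² + 17.5² − 2·19.9·17.5·0.26 = 702.26 − 181.09 = 521.17.
Under uncorrelated errors the observed covariances equal the true-score covariances, so only the own-variance terms attenuate.
True-score variance = [19.9²·0.75 + 17.5²·0.61] − 181.09 = 483.82 − 181.09 = 302.73.
Reliability = 302.73 / 521.17 = 0.581.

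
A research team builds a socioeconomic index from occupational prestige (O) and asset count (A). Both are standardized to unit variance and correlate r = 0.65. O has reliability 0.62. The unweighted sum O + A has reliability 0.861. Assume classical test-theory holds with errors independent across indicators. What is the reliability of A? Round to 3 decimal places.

Var(O+A) = 2 + 2·0.65 = 3.300.
True-score variance = ρ_O + ρ_A + 2·0.65, so 0.861 = (0.62 + ρ_A + 1.30) / 3.300.
ρ_A = 0.861·3.300 − 0.62 − 1.30 = 0.921.

0.921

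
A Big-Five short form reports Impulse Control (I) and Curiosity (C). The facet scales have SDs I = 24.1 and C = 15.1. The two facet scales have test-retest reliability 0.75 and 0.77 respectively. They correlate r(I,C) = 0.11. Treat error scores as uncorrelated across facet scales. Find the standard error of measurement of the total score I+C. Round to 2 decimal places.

14.06

Var(total) = 808.82 + 80.0602 = 888.88.
True-score variance = 611.175 + 80.0602 = 691.235, so reliability = 0.7776.
Error variance = 888.88 − 691.235 = 197.645; SEM = √197.645 = 14.06.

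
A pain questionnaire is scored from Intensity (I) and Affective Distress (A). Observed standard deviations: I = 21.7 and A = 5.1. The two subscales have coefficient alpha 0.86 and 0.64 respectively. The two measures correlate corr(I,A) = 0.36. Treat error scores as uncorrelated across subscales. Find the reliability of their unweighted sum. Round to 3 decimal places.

0.869

Var(I+A) = 21.7² + 5.1² + 2·[21.7·5.1·0.36] = 496.9 + 79.6824 = 576.582.
Because errors are independent across components, Cov(Tᵢ,Tⱼ) = Cov(Xᵢ,Xⱼ); the off-diagonal part of the true-score variance is the same as above.
True-score variance = [21.7²·0.86 + 5.1²·0.64] + 79.6824 = 421.612 + 79.6824 = 501.294.
Reliability = 501.294 / 576.582 = 0.869.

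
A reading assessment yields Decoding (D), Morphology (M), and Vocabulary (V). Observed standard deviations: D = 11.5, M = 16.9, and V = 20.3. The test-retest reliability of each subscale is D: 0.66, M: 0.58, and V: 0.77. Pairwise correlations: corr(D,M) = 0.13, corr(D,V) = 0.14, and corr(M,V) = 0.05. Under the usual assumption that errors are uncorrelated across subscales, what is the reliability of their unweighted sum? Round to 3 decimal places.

Var(D+M+V) = 11.5² + 16.9² + 20.3² + 2·[11.5·16.9·0.13 + 11.5·20.3·0.14 + 16.9·20.3·0.05] = 829.95 + 150.204 = 980.154.
Under uncorrelated errors the observed covariances equal the true-score covariances, so only the own-variance terms attenuate.
True-score variance = [11.5²·0.66 + 16.9²·0.58 + 20.3²·0.77] + 150.204 = 570.248 + 150.204 = 720.452.
Reliability = 720.452 / 980.154 = 0.735.

0.735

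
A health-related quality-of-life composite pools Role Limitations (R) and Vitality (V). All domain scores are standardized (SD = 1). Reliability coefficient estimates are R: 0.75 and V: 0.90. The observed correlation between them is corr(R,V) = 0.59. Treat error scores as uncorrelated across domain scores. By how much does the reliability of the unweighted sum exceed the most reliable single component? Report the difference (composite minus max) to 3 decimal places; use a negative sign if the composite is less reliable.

Var(sum) = 2 + 1.18 = 3.18; true-score variance = 1.65 + 1.18 = 2.83; composite reliability = 0.8899.
Max component reliability = 0.9000.
Difference = 0.8899 − 0.9000 = -0.010.

-0.010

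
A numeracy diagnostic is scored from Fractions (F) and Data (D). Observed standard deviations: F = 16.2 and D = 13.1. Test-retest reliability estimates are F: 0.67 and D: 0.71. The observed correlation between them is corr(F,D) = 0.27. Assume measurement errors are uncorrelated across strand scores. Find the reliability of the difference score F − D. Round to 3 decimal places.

Var(F−D) = 16.2² + 13.1² − 2·16.2·13.1·0.27 = 434.05 − 114.599 = 319.451.
With uncorrelated errors the cross-covariances are all true-score covariance, so they carry over unchanged; only the diagonal terms shrink to ρᵢσᵢ².
True-score variance = [16.2²·0.67 + 13.1²·0.71] − 114.599 = 297.678 − 114.599 = 183.079.
Reliability = 183.079 / 319.451 = 0.573.

0.573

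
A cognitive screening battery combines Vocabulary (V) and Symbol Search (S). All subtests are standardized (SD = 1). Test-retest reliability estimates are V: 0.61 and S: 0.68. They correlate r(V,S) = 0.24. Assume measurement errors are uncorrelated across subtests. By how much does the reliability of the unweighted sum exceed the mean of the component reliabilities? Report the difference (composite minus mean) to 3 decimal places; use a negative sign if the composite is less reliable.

Var(sum) = 2 + 0.48 = 2.48; true-score variance = 1.29 + 0.48 = 1.77; composite reliability = 0.7137.
Mean component reliability = 0.6450.
Difference = 0.7137 − 0.6450 = 0.069.

0.069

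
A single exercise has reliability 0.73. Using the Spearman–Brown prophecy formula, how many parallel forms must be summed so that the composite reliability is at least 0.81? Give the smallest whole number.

2

k ≥ ρ*(1−ρ₁)/(ρ₁(1−ρ*)) = 0.81·0.27 / (0.73·0.19) = 1.577.
Smallest integer k = 2.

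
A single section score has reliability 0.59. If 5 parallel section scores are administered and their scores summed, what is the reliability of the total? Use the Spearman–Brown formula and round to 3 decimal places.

ρ_k = kρ / (1 + (k−1)ρ) = 5·0.59 / (1 + 4·0.59) = 2.950 / 3.360 = 0.878.

0.878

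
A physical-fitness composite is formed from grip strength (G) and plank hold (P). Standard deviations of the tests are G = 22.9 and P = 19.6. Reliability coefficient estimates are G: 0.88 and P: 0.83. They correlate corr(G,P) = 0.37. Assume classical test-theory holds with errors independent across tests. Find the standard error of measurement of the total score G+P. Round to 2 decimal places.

Var(total) = 908.57 + 332.142 = 1240.71.
True-score variance = 780.334 + 332.142 = 1112.48, so reliability = 0.8966.
Error variance = 1240.71 − 1112.48 = 128.236; SEM = √128.236 = 11.32.

11.32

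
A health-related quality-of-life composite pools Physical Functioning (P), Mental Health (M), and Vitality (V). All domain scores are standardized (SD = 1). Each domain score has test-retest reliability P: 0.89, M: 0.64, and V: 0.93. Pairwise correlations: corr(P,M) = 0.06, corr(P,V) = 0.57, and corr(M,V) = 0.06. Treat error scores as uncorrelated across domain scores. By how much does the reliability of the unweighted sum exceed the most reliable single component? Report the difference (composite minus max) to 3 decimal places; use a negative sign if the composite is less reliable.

Var(sum) = 3 + 1.38 = 4.38; true-score variance = 2.46 + 1.38 = 3.84; composite reliability = 0.8767.
Max component reliability = 0.9300.
Difference = 0.8767 − 0.9300 = -0.053.

-0.053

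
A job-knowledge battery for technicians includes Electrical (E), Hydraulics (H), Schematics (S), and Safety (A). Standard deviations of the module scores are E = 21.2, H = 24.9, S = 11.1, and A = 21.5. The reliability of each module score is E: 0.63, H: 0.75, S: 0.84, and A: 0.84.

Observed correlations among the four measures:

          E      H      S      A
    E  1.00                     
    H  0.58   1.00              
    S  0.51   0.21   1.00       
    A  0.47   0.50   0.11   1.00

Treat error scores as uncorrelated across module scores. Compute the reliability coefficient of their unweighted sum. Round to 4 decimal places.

0.8860

Var(E+H+S+A) = 21.2² + 24.9² + 11.1² + 21.5² + 2·[21.2·24.9·0.58 + 21.2·11.1·0.51 + 21.2·21.5·0.47 + 24.9·11.1·0.21 + 24.9·21.5·0.50 + 11.1·21.5·0.11] = 1654.91 + 1984.76 = 3639.67.
Because errors are independent across components, Cov(Tᵢ,Tⱼ) = Cov(Xᵢ,Xⱼ); the off-diagonal part of the true-score variance is the same as above.
True-score variance = [21.2²·0.63 + 24.9²·0.75 + 11.1²·0.84 + 21.5²·0.84] + 1984.76 = 1239.94 + 1984.76 = 3224.7.
Reliability = 3224.7 / 3639.67 = 0.8860.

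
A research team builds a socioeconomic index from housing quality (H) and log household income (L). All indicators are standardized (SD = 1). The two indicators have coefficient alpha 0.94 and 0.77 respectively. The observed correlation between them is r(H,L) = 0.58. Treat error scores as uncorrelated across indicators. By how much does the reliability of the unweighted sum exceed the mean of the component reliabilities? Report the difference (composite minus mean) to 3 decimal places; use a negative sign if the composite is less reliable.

0.053

Var(sum) = 2 + 1.16 = 3.16; true-score variance = 1.71 + 1.16 = 2.87; composite reliability = 0.9082.
Mean component reliability = 0.8550.
Difference = 0.9082 − 0.8550 = 0.053.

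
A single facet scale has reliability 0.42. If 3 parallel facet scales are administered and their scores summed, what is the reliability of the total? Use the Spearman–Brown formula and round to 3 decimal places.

0.685

ρ_k = kρ / (1 + (k−1)ρ) = 3·0.42 / (1 + 2·0.42) = 1.260 / 1.840 = 0.685.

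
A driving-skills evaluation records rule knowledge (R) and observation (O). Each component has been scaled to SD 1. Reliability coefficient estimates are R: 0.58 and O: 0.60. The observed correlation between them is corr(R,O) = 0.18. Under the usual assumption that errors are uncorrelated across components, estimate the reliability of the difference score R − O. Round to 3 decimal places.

Var(R−O) = 1 + 1 − 2·0.18 = 2 − 0.36 = 1.64.
With uncorrelated errors the cross-covariances are all true-score covariance, so they carry over unchanged; only the diagonal terms shrink to ρᵢσᵢ².
True-score variance = [0.58 + 0.60] − 0.36 = 1.18 − 0.36 = 0.82.
Reliability = 0.82 / 1.64 = 0.500.

0.500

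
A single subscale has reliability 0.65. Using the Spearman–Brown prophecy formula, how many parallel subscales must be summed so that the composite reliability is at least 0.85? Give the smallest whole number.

4

k ≥ ρ*(1−ρ₁)/(ρ₁(1−ρ*)) = 0.85·0.35 / (0.65·0.15) = 3.051.
Smallest integer k = 4.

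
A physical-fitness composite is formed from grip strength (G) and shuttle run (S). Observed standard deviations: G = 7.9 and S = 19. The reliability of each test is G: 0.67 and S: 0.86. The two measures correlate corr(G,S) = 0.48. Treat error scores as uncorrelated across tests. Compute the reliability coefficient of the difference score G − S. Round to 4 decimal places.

Var(G−S) = 7.9² + 19² − 2·7.9·19·0.48 = 423.41 − 144.096 = 279.314.
With uncorrelated errors the cross-covariances are all true-score covariance, so they carry over unchanged; only the diagonal terms shrink to ρᵢσᵢ².
True-score variance = [7.9²·0.67 + 19²·0.86] − 144.096 = 352.275 − 144.096 = 208.179.
Reliability = 208.179 / 279.314 = 0.7453.

0.7453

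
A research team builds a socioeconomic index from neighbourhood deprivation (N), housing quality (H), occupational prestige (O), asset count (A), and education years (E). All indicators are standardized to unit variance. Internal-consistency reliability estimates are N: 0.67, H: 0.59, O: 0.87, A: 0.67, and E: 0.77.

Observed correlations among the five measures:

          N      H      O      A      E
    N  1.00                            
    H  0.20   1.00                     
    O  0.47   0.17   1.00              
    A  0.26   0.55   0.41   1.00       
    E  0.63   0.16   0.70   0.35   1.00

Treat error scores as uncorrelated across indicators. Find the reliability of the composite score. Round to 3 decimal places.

0.888

Var(N+H+O+A+E) = 5 + 2·[0.20 + 0.47 + 0.26 + 0.63 + 0.17 + 0.55 + 0.16 + 0.41 + 0.70 + 0.35] = 5 + 7.8 = 12.8.
Under uncorrelated errors the observed covariances equal the true-score covariances, so only the own-variance terms attenuate.
True-score variance = [0.67 + 0.59 + 0.87 + 0.67 + 0.77] + 7.8 = 3.57 + 7.8 = 11.37.
Reliability = 11.37 / 12.8 = 0.888.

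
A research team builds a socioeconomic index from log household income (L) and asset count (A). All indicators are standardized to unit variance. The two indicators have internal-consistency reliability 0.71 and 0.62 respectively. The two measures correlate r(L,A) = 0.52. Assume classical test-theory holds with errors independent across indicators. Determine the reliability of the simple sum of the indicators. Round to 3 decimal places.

Var(L+A) = 2 + 2·[0.52] = 2 + 1.04 = 3.04.
Because errors are independent across components, Cov(Tᵢ,Tⱼ) = Cov(Xᵢ,Xⱼ); the off-diagonal part of the true-score variance is the same as above.
True-score variance = [0.71 + 0.62] + 1.04 = 1.33 + 1.04 = 2.37.
Reliability = 2.37 / 3.04 = 0.780.

0.780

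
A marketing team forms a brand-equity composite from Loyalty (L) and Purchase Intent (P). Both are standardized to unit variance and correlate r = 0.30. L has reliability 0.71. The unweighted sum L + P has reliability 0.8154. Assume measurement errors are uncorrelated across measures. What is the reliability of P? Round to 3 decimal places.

Var(L+P) = 2 + 2·0.30 = 2.600.
True-score variance = ρ_L + ρ_P + 2·0.30, so 0.8154 = (0.71 + ρ_P + 0.60) / 2.600.
ρ_P = 0.8154·2.600 − 0.71 − 0.60 = 0.810.

0.810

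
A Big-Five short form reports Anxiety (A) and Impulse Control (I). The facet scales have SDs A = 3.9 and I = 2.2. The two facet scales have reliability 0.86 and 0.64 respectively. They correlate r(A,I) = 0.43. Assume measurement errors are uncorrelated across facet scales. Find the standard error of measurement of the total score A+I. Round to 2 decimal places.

Var(total) = 20.05 + 7.3788 = 27.4288.
True-score variance = 16.1782 + 7.3788 = 23.557, so reliability = 0.8588.
Error variance = 27.4288 − 23.557 = 3.8718; SEM = √3.8718 = 1.97.

1.97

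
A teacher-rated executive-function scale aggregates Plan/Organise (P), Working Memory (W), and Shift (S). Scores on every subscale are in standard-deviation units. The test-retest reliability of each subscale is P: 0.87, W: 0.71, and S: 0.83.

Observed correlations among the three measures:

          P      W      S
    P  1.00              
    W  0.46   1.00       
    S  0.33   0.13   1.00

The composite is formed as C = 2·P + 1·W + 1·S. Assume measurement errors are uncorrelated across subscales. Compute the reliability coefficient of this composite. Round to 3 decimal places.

Var(C) = 2² + 1 + 1 + 2·[2·0.46 + 2·0.33 + 0.13] = 6 + 3.42 = 9.42.
Because errors are independent across components, Cov(Tᵢ,Tⱼ) = Cov(Xᵢ,Xⱼ); the off-diagonal part of the true-score variance is the same as above.
True-score variance = [2²·0.87 + 0.71 + 0.83] + 3.42 = 5.02 + 3.42 = 8.44.
Reliability = 8.44 / 9.42 = 0.896.

0.896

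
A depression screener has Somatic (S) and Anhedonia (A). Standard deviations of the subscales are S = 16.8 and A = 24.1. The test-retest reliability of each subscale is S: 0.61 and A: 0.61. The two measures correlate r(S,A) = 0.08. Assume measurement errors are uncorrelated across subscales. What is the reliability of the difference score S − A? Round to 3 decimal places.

0.578

Var(S−A) = 16.8² + 24.1² − 2·16.8·24.1·0.08 = 863.05 − 64.7808 = 798.269.
With uncorrelated errors the cross-covariances are all true-score covariance, so they carry over unchanged; only the diagonal terms shrink to ρᵢσᵢ².
True-score variance = [16.8²·0.61 + 24.1²·0.61] − 64.7808 = 526.461 − 64.7808 = 461.68.
Reliability = 461.68 / 798.269 = 0.578.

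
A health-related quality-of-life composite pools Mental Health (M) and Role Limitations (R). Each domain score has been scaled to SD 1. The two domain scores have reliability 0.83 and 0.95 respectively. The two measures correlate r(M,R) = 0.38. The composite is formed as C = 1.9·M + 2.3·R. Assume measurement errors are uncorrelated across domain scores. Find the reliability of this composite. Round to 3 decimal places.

0.928

Var(C) = 1.9² + 2.3² + 2·[4.37·0.38] = 8.9 + 3.3212 = 12.2212.
Because errors are independent across components, Cov(Tᵢ,Tⱼ) = Cov(Xᵢ,Xⱼ); the off-diagonal part of the true-score variance is the same as above.
True-score variance = [1.9²·0.83 + 2.3²·0.95] + 3.3212 = 8.0218 + 3.3212 = 11.343.
Reliability = 11.343 / 12.2212 = 0.928.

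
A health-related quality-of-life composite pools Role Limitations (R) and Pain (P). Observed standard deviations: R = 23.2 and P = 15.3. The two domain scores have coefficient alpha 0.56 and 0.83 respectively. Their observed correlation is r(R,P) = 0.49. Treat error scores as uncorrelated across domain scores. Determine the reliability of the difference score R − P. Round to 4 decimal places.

0.3483

Var(R−P) = 23.2² + 15.3² − 2·23.2·15.3·0.49 = 772.33 − 347.861 = 424.469.
Because errors are independent across components, Cov(Tᵢ,Tⱼ) = Cov(Xᵢ,Xⱼ); the off-diagonal part of the true-score variance is the same as above.
True-score variance = [23.2²·0.56 + 15.3²·0.83] − 347.861 = 495.709 − 347.861 = 147.848.
Reliability = 147.848 / 424.469 = 0.3483.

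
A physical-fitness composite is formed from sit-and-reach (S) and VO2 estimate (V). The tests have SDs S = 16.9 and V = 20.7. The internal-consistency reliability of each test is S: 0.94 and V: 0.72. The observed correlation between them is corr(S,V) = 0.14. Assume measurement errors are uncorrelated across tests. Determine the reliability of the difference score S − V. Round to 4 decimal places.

0.7775

Var(S−V) = 16.9² + 20.7² − 2·16.9·20.7·0.14 = 714.1 − 97.9524 = 616.148.
With uncorrelated errors the cross-covariances are all true-score covariance, so they carry over unchanged; only the diagonal terms shrink to ρᵢσᵢ².
True-score variance = [16.9²·0.94 + 20.7²·0.72] − 97.9524 = 576.986 − 97.9524 = 479.034.
Reliability = 479.034 / 616.148 = 0.7775.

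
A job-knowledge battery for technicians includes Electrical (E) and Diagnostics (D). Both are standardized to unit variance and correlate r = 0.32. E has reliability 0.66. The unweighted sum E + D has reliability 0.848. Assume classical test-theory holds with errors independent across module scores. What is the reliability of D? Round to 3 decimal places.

Var(E+D) = 2 + 2·0.32 = 2.640.
True-score variance = ρ_E + ρ_D + 2·0.32, so 0.848 = (0.66 + ρ_D + 0.64) / 2.640.
ρ_D = 0.848·2.640 − 0.66 − 0.64 = 0.939.

0.939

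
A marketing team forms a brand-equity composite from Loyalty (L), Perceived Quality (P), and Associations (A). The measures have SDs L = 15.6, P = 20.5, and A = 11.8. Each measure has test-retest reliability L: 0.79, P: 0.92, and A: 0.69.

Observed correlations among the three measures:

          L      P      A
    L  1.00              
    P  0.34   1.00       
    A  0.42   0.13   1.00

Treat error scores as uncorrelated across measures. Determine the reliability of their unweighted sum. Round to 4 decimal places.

Var(L+P+A) = 15.6² + 20.5² + 11.8² + 2·[15.6·20.5·0.34 + 15.6·11.8·0.42 + 20.5·11.8·0.13] = 802.85 + 434.985 = 1237.84.
With uncorrelated errors the cross-covariances are all true-score covariance, so they carry over unchanged; only the diagonal terms shrink to ρᵢσᵢ².
True-score variance = [15.6²·0.79 + 20.5²·0.92 + 11.8²·0.69] + 434.985 = 674.96 + 434.985 = 1109.95.
Reliability = 1109.95 / 1237.84 = 0.8967.

0.8967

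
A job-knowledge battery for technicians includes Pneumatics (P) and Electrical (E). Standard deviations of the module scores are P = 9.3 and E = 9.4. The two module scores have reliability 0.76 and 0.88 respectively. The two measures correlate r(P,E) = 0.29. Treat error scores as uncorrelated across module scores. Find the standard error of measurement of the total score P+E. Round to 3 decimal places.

5.600

Var(total) = 174.85 + 50.7036 = 225.554.
True-score variance = 143.489 + 50.7036 = 194.193, so reliability = 0.8610.
Error variance = 225.554 − 194.193 = 31.3608; SEM = √31.3608 = 5.600.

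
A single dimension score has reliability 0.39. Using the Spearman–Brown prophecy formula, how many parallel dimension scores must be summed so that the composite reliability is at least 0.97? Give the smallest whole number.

51

k ≥ ρ*(1−ρ₁)/(ρ₁(1−ρ*)) = 0.97·0.61 / (0.39·0.03) = 50.573.
Smallest integer k = 51.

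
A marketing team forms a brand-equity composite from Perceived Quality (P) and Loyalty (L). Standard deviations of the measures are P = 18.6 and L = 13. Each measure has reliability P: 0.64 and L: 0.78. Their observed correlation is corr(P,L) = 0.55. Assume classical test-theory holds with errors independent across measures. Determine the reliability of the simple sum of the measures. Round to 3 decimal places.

Var(P+L) = 18.6² + 13² + 2·[18.6·13·0.55] = 514.96 + 265.98 = 780.94.
Because errors are independent across components, Cov(Tᵢ,Tⱼ) = Cov(Xᵢ,Xⱼ); the off-diagonal part of the true-score variance is the same as above.
True-score variance = [18.6²·0.64 + 13²·0.78] + 265.98 = 353.234 + 265.98 = 619.214.
Reliability = 619.214 / 780.94 = 0.793.

0.793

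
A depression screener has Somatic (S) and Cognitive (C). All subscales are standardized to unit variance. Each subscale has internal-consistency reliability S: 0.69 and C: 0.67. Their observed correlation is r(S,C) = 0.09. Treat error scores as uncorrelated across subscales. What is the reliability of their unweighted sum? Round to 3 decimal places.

0.706

Var(S+C) = 2 + 2·[0.09] = 2 + 0.18 = 2.18.
Because errors are independent across components, Cov(Tᵢ,Tⱼ) = Cov(Xᵢ,Xⱼ); the off-diagonal part of the true-score variance is the same as above.
True-score variance = [0.69 + 0.67] + 0.18 = 1.36 + 0.18 = 1.54.
Reliability = 1.54 / 2.18 = 0.706.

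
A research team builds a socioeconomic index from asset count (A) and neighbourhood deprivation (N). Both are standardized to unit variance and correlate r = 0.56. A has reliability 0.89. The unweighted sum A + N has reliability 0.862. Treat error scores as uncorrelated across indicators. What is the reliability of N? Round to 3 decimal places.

0.679

Var(A+N) = 2 + 2·0.56 = 3.120.
True-score variance = ρ_A + ρ_N + 2·0.56, so 0.862 = (0.89 + ρ_N + 1.12) / 3.120.
ρ_N = 0.862·3.120 − 0.89 − 1.12 = 0.679.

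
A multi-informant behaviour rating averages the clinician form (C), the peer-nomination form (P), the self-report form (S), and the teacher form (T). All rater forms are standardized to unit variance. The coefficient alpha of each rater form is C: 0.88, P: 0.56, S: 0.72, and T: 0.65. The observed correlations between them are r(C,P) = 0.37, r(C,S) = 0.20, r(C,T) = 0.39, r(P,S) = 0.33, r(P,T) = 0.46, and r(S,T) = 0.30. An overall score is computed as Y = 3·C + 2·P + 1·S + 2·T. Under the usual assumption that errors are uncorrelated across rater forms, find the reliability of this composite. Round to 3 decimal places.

0.869

Var(Y) = 3² + 2² + 1 + 2² + 2·[6·0.37 + 3·0.20 + 6·0.39 + 2·0.33 + 4·0.46 + 2·0.30] = 18 + 16.52 = 34.52.
Because errors are independent across components, Cov(Tᵢ,Tⱼ) = Cov(Xᵢ,Xⱼ); the off-diagonal part of the true-score variance is the same as above.
True-score variance = [3²·0.88 + 2²·0.56 + 0.72 + 2²·0.65] + 16.52 = 13.48 + 16.52 = 30.
Reliability = 30 / 34.52 = 0.869.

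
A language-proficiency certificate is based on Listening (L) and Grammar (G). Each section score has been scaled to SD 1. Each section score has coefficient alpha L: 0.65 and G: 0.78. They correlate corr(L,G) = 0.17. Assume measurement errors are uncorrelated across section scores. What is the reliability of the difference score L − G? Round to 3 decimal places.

0.657

Var(L−G) = 1 + 1 − 2·0.17 = 2 − 0.34 = 1.66.
Under uncorrelated errors the observed covariances equal the true-score covariances, so only the own-variance terms attenuate.
True-score variance = [0.65 + 0.78] − 0.34 = 1.43 − 0.34 = 1.09.
Reliability = 1.09 / 1.66 = 0.657.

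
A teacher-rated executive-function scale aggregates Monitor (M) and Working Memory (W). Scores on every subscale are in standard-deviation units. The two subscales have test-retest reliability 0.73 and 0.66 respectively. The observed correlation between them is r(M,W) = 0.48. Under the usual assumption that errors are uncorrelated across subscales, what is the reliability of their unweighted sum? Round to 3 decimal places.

0.794

Var(M+W) = 2 + 2·[0.48] = 2 + 0.96 = 2.96.
Under uncorrelated errors the observed covariances equal the true-score covariances, so only the own-variance terms attenuate.
True-score variance = [0.73 + 0.66] + 0.96 = 1.39 + 0.96 = 2.35.
Reliability = 2.35 / 2.96 = 0.794.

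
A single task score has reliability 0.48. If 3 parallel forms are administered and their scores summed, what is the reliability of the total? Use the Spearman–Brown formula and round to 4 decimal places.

0.7347

ρ_k = kρ / (1 + (k−1)ρ) = 3·0.48 / (1 + 2·0.48) = 1.440 / 1.960 = 0.7347.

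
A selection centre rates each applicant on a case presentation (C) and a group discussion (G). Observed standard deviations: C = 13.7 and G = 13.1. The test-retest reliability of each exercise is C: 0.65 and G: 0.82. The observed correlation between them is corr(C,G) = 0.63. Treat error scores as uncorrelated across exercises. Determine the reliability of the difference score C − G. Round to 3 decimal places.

0.275

Var(C−G) = 13.7² + 13.1² − 2·13.7·13.1·0.63 = 359.3 − 226.132 = 133.168.
With uncorrelated errors the cross-covariances are all true-score covariance, so they carry over unchanged; only the diagonal terms shrink to ρᵢσᵢ².
True-score variance = [13.7²·0.65 + 13.1²·0.82] − 226.132 = 262.719 − 226.132 = 36.5865.
Reliability = 36.5865 / 133.168 = 0.275.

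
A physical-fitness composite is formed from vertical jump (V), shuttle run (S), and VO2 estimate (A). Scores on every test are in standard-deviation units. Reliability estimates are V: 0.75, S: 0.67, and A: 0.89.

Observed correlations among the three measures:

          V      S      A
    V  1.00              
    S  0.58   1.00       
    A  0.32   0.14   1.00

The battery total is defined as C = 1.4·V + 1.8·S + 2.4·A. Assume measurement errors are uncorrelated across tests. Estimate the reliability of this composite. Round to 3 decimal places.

0.873

Var(C) = 1.4² + 1.8² + 2.4² + 2·[2.52·0.58 + 3.36·0.32 + 4.32·0.14] = 10.96 + 6.2832 = 17.2432.
Because errors are independent across components, Cov(Tᵢ,Tⱼ) = Cov(Xᵢ,Xⱼ); the off-diagonal part of the true-score variance is the same as above.
True-score variance = [1.4²·0.75 + 1.8²·0.67 + 2.4²·0.89] + 6.2832 = 8.7672 + 6.2832 = 15.0504.
Reliability = 15.0504 / 17.2432 = 0.873.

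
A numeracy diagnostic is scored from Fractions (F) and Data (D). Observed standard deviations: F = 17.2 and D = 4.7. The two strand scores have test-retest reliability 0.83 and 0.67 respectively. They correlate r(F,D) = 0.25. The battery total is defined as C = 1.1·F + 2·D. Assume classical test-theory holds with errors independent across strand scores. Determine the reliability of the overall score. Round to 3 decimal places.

Var(C) = 1.1²·17.2² + 2²·4.7² + 2·[2.2·17.2·4.7·0.25] = 446.326 + 88.924 = 535.25.
Under uncorrelated errors the observed covariances equal the true-score covariances, so only the own-variance terms attenuate.
True-score variance = [1.1²·17.2²·0.83 + 2²·4.7²·0.67] + 88.924 = 356.313 + 88.924 = 445.237.
Reliability = 445.237 / 535.25 = 0.832.

0.832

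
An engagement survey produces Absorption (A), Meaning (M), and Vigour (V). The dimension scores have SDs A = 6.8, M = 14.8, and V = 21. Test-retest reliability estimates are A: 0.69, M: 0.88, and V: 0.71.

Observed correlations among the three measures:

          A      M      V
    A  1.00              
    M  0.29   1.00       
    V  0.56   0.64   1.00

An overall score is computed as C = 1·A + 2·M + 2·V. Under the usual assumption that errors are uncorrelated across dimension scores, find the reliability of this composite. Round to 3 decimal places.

0.866

Var(C) = 6.8² + 2²·14.8² + 2²·21² + 2·[2·6.8·14.8·0.29 + 2·6.8·21·0.56 + 4·14.8·21·0.64] = 2686.4 + 2027.91 = 4714.31.
Because errors are independent across components, Cov(Tᵢ,Tⱼ) = Cov(Xᵢ,Xⱼ); the off-diagonal part of the true-score variance is the same as above.
True-score variance = [6.8²·0.69 + 2²·14.8²·0.88 + 2²·21²·0.71] + 2027.91 = 2055.37 + 2027.91 = 4083.28.
Reliability = 4083.28 / 4714.31 = 0.866.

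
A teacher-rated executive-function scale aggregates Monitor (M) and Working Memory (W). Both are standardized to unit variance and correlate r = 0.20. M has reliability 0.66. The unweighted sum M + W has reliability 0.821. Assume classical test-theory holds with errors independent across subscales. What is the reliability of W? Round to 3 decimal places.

Var(M+W) = 2 + 2·0.20 = 2.400.
True-score variance = ρ_M + ρ_W + 2·0.20, so 0.821 = (0.66 + ρ_W + 0.40) / 2.400.
ρ_W = 0.821·2.400 − 0.66 − 0.40 = 0.910.

0.910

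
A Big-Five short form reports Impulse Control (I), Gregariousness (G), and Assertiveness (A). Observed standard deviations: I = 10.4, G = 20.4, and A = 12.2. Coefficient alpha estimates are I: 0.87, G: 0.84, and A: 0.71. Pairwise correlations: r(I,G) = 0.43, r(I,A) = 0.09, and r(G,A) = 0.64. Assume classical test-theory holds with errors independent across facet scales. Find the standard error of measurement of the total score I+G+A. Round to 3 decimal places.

Var(total) = 673.16 + 523.862 = 1197.02.
True-score variance = 549.35 + 523.862 = 1073.21, so reliability = 0.8966.
Error variance = 1197.02 − 1073.21 = 123.81; SEM = √123.81 = 11.127.

11.127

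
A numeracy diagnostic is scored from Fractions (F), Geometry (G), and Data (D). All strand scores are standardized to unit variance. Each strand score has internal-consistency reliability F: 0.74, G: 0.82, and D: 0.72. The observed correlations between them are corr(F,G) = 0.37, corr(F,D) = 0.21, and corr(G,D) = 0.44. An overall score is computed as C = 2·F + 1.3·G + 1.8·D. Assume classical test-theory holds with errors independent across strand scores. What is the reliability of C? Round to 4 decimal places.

Var(C) = 2² + 1.3² + 1.8² + 2·[2.6·0.37 + 3.6·0.21 + 2.34·0.44] = 8.93 + 5.4952 = 14.4252.
With uncorrelated errors the cross-covariances are all true-score covariance, so they carry over unchanged; only the diagonal terms shrink to ρᵢσᵢ².
True-score variance = [2²·0.74 + 1.3²·0.82 + 1.8²·0.72] + 5.4952 = 6.6786 + 5.4952 = 12.1738.
Reliability = 12.1738 / 14.4252 = 0.8439.

0.8439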